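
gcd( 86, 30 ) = 2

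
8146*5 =40730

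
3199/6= 3199/6  =  533.17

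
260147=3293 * 79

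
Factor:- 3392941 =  - 3392941^1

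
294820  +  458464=753284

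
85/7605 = 17/1521 = 0.01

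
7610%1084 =22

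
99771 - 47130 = 52641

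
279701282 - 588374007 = -308672725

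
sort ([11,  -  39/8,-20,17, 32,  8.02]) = [  -  20,-39/8,  8.02,11, 17,32]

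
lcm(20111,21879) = 1990989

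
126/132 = 21/22 = 0.95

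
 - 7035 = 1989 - 9024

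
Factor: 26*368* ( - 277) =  - 2650336 = - 2^5*13^1 *23^1*277^1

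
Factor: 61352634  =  2^1 * 3^1*7^1*19^1*76883^1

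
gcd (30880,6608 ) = 16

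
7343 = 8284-941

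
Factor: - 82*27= - 2214 = -  2^1*3^3*41^1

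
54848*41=2248768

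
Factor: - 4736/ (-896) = 37/7 = 7^( - 1 ) *37^1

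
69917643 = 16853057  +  53064586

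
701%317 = 67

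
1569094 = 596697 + 972397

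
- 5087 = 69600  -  74687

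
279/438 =93/146 = 0.64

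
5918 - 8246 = -2328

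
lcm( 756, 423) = 35532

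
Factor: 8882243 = 101^1*87943^1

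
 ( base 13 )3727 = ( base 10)7807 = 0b1111001111111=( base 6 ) 100051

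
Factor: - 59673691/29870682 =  - 2^( - 1)*3^( - 1)*7^1*11^2 * 47^1 * 1499^1*4978447^( - 1 ) 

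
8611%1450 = 1361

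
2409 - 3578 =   -  1169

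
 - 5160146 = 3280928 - 8441074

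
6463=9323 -2860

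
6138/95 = 64+58/95 =64.61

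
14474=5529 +8945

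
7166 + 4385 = 11551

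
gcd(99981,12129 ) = 3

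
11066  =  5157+5909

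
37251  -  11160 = 26091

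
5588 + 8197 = 13785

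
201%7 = 5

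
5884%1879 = 247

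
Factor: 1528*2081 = 2^3*191^1*2081^1 =3179768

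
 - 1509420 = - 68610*22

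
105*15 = 1575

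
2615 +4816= 7431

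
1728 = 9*192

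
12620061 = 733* 17217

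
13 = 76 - 63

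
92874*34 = 3157716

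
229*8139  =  1863831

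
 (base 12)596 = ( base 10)834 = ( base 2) 1101000010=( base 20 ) 21E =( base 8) 1502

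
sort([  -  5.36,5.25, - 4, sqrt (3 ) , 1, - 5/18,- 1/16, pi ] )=[ - 5.36,-4, - 5/18, - 1/16,1,sqrt (3),pi,5.25 ] 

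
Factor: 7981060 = 2^2*5^1*41^1*9733^1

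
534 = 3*178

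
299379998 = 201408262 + 97971736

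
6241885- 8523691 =- 2281806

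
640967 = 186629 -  - 454338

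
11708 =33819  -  22111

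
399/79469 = 399/79469=0.01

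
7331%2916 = 1499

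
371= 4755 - 4384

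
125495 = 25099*5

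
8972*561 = 5033292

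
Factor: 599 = 599^1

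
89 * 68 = 6052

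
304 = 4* 76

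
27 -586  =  -559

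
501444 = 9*55716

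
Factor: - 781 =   -  11^1 * 71^1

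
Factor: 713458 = 2^1*29^1*12301^1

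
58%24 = 10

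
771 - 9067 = -8296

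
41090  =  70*587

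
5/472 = 5/472 = 0.01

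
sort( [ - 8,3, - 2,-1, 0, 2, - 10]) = [  -  10,  -  8,-2,-1,0,2, 3 ]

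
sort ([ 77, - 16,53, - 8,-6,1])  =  [-16, - 8, - 6,1,53,77]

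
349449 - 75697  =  273752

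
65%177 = 65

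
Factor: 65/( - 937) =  -5^1*13^1*937^( - 1) 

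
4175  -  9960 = - 5785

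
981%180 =81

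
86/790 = 43/395 = 0.11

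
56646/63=899  +  1/7 = 899.14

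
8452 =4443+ 4009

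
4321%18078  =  4321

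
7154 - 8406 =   -  1252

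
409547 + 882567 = 1292114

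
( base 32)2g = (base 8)120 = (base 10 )80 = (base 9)88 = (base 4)1100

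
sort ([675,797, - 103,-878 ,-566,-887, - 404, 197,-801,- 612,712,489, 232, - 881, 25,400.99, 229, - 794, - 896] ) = [  -  896, - 887, - 881,-878,-801,-794,-612,-566, - 404, - 103, 25, 197,229, 232, 400.99,489, 675 , 712 , 797 ]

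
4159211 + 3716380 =7875591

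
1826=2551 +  - 725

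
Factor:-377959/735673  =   - 23^1*16433^1  *  735673^( - 1 )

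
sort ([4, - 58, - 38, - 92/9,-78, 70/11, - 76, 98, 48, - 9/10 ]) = [ - 78, - 76, - 58,-38, - 92/9, - 9/10, 4, 70/11, 48, 98] 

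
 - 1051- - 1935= 884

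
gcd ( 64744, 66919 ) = 1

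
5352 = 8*669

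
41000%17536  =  5928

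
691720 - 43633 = 648087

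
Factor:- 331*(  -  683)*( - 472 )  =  -2^3*59^1*331^1*683^1 = -106706456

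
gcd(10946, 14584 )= 2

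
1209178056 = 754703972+454474084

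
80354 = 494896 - 414542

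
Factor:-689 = - 13^1*53^1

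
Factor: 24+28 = 52 =2^2*13^1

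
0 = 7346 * 0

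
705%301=103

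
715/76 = 715/76 =9.41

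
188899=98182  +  90717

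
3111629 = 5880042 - 2768413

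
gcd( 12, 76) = 4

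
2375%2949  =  2375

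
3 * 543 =1629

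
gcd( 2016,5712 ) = 336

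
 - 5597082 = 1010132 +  - 6607214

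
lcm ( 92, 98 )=4508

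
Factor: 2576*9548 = 2^6*7^2*11^1* 23^1 * 31^1=24595648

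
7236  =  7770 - 534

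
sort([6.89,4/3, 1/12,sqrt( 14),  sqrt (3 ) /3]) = [1/12,sqrt ( 3 )/3 , 4/3,sqrt( 14),6.89]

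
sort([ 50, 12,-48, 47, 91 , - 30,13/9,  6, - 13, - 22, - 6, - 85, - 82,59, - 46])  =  [-85,-82, - 48, - 46, - 30, - 22, - 13,  -  6,13/9,6, 12 , 47, 50,59,91]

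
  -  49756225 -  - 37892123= - 11864102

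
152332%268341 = 152332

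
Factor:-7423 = -13^1*571^1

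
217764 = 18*12098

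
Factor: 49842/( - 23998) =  - 3^3*13^( - 1) =- 27/13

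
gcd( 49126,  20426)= 14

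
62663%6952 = 95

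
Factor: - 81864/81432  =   - 13^ (  -  1)*29^( - 1)*379^1 =-379/377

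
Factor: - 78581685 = - 3^1*5^1*7^1*13^1*23^1*2503^1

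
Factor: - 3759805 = - 5^1*7^1*  17^1*71^1*89^1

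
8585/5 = 1717= 1717.00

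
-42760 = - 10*4276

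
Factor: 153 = 3^2  *  17^1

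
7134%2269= 327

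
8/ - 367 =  - 1 + 359/367 = - 0.02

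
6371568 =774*8232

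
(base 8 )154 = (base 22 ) 4K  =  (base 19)5D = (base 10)108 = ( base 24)4c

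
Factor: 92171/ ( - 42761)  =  -1511/701 = - 701^ ( - 1) * 1511^1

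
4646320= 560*8297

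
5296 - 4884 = 412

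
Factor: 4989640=2^3*5^1*79^1*1579^1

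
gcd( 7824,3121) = 1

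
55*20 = 1100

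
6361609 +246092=6607701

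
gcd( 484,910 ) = 2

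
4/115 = 4/115 = 0.03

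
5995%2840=315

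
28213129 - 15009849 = 13203280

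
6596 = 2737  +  3859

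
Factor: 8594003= 11^1*53^1*14741^1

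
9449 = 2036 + 7413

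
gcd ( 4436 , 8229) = 1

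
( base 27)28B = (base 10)1685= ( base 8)3225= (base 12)b85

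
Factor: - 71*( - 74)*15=2^1*3^1*5^1*37^1 * 71^1 = 78810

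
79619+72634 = 152253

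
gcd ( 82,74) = 2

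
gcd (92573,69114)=1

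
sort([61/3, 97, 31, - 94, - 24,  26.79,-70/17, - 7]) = [ - 94, - 24,-7, - 70/17, 61/3, 26.79, 31,97 ] 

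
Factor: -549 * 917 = -503433 =- 3^2*7^1*61^1* 131^1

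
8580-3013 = 5567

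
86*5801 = 498886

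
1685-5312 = -3627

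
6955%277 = 30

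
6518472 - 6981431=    - 462959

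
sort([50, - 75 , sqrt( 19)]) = [ - 75, sqrt ( 19 ), 50]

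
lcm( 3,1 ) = 3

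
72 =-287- - 359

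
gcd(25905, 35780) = 5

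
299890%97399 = 7693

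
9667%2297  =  479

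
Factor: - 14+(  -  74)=-88 = -2^3*11^1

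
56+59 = 115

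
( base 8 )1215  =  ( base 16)28d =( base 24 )135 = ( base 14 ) 349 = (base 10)653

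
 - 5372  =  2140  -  7512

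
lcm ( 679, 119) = 11543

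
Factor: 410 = 2^1*5^1*41^1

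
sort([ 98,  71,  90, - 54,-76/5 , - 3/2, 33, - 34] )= [ - 54,-34, - 76/5, - 3/2 , 33, 71, 90,98]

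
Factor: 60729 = 3^1 * 31^1*653^1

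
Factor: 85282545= 3^1*5^1*19^1*43^1*6959^1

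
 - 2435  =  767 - 3202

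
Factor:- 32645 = -5^1*6529^1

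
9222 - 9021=201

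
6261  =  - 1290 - -7551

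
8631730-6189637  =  2442093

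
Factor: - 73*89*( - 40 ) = 259880  =  2^3*5^1*73^1*89^1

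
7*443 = 3101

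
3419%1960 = 1459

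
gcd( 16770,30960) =1290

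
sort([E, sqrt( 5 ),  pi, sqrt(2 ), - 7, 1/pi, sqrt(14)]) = [-7, 1/pi, sqrt( 2 ),sqrt(5 ), E, pi, sqrt (14)]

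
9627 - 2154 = 7473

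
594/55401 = 198/18467=0.01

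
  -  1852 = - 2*926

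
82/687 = 82/687 = 0.12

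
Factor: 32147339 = 7^1*37^1*124121^1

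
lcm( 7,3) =21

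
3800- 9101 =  - 5301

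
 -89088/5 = - 89088/5  =  -17817.60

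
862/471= 1  +  391/471 = 1.83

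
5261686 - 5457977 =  - 196291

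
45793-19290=26503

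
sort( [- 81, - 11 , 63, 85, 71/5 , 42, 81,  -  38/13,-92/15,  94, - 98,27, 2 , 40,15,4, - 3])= [-98,-81, - 11, - 92/15 ,-3, - 38/13, 2,4,71/5, 15, 27, 40, 42, 63, 81 , 85  ,  94 ] 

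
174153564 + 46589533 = 220743097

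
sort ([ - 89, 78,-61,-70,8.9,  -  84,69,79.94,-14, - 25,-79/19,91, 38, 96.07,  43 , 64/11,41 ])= [ - 89, - 84,-70,-61 ,-25,- 14,-79/19,64/11, 8.9,  38,41,43, 69,78, 79.94,91, 96.07 ]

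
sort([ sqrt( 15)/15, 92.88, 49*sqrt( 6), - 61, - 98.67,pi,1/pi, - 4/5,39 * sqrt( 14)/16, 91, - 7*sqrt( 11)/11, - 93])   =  [  -  98.67, - 93, - 61,  -  7*sqrt(11)/11, - 4/5, sqrt (15)/15 , 1/pi, pi, 39*sqrt( 14)/16, 91, 92.88, 49*sqrt( 6)] 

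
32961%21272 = 11689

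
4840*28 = 135520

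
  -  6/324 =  - 1 + 53/54 = - 0.02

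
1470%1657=1470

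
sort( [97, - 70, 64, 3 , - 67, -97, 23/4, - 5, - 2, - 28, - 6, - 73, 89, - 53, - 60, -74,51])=[ - 97 , - 74, - 73, - 70, - 67,-60, - 53,-28, - 6, - 5 ,-2,  3, 23/4,51, 64,  89,97 ]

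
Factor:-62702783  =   - 11^1  *  13^1* 17^1*25793^1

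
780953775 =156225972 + 624727803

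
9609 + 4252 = 13861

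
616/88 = 7 = 7.00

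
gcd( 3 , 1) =1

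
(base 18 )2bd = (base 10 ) 859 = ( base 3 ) 1011211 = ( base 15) 3C4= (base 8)1533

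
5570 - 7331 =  - 1761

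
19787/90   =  19787/90 = 219.86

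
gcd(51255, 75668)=1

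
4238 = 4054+184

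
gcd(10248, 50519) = 7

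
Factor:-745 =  - 5^1 * 149^1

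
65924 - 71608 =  - 5684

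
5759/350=5759/350 = 16.45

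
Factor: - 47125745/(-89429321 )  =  5^1*53^1  *  163^1*1091^1*7243^( -1)*12347^( - 1)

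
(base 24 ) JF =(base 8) 727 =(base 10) 471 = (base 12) 333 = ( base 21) 119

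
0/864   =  0 = 0.00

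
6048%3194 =2854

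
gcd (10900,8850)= 50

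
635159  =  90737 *7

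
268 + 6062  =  6330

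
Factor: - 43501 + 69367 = 25866 = 2^1*3^3*479^1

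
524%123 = 32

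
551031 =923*597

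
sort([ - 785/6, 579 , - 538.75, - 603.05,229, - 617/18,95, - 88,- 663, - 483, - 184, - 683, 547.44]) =[ - 683, - 663, - 603.05,-538.75, - 483, - 184,- 785/6,-88,- 617/18,95, 229,547.44,579]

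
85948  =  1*85948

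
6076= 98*62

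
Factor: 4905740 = 2^2*5^1* 7^1*67^1*523^1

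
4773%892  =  313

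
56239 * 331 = 18615109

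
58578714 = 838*69903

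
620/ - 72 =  - 9  +  7/18=- 8.61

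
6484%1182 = 574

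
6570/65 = 1314/13 = 101.08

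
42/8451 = 14/2817= 0.00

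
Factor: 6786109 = 11^1 * 71^1*8689^1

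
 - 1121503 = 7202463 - 8323966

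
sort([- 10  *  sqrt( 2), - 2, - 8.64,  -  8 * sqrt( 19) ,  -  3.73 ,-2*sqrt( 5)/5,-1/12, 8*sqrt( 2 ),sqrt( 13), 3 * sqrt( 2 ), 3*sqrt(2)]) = [-8*sqrt( 19 ),  -  10*sqrt(2 ),  -  8.64,-3.73,-2,  -  2*sqrt( 5 )/5,-1/12, sqrt(13 ),3*sqrt( 2 ), 3 *sqrt(2), 8*sqrt(2)] 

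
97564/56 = 1742 + 3/14= 1742.21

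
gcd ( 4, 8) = 4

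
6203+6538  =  12741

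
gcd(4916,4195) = 1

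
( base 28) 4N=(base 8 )207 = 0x87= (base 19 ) 72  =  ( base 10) 135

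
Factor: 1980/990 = 2^1 = 2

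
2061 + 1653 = 3714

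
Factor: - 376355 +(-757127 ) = -2^1*7^1*80963^1  =  -1133482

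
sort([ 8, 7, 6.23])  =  [ 6.23,7, 8]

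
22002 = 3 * 7334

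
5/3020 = 1/604 = 0.00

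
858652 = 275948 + 582704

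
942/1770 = 157/295 = 0.53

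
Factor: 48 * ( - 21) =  - 2^4*3^2* 7^1 = - 1008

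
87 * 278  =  24186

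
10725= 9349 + 1376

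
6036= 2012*3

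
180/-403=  - 180/403 = -0.45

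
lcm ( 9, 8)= 72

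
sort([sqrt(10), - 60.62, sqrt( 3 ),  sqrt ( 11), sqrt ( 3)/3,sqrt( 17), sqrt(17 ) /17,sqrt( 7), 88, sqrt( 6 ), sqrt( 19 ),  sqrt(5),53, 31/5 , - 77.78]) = [ - 77.78, - 60.62,sqrt( 17) /17,sqrt( 3) /3, sqrt( 3 ),sqrt( 5 ),sqrt( 6 ),sqrt(7),sqrt( 10 ),sqrt(11 ),sqrt( 17),  sqrt (19 ),31/5, 53, 88]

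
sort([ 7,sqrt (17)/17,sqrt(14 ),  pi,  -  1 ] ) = [ - 1,sqrt( 17)/17, pi,sqrt( 14 ),7]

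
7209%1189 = 75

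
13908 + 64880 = 78788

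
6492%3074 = 344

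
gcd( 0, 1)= 1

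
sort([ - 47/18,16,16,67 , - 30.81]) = [ - 30.81,- 47/18, 16,16, 67]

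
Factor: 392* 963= 377496 = 2^3*3^2*7^2 * 107^1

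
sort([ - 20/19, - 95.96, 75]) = [ - 95.96, - 20/19,75 ]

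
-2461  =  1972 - 4433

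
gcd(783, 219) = 3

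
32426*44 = 1426744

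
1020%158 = 72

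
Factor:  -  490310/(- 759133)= 2^1 *5^1*29^(- 1) * 26177^ (-1)*49031^1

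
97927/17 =97927/17 = 5760.41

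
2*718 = 1436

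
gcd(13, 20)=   1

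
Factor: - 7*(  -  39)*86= 2^1*3^1*7^1*13^1*43^1 = 23478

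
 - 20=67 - 87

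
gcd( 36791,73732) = 1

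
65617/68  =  65617/68=964.96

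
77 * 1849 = 142373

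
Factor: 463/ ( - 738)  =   - 2^( - 1)*3^ (-2 ) * 41^(-1 )*463^1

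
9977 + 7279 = 17256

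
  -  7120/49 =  - 7120/49  =  -145.31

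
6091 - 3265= 2826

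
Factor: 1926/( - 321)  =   - 6  =  -  2^1*3^1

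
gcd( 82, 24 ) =2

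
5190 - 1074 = 4116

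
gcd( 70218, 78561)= 9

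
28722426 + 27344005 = 56066431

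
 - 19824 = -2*9912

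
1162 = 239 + 923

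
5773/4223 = 1+1550/4223= 1.37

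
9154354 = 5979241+3175113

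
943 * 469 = 442267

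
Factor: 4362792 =2^3* 3^1*7^1*25969^1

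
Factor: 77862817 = 19^1 * 4098043^1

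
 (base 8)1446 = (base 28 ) 10M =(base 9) 1085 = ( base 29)rn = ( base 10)806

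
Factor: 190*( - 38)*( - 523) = 3776060= 2^2*5^1*19^2*523^1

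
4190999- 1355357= 2835642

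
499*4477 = 2234023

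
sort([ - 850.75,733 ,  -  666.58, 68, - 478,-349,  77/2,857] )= [ - 850.75, - 666.58, - 478 , - 349,77/2, 68, 733,  857 ]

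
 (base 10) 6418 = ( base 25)A6I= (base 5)201133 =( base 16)1912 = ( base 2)1100100010010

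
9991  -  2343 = 7648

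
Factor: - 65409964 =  - 2^2*29^1*569^1*991^1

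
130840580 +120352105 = 251192685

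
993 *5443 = 5404899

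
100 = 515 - 415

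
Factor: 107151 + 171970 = 279121 = 279121^1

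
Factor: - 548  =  - 2^2*137^1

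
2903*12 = 34836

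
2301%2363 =2301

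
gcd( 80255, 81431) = 7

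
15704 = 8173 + 7531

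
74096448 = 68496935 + 5599513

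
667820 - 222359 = 445461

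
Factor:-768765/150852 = -265/52=- 2^(-2)*5^1*13^ ( - 1)*53^1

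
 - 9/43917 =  - 3/14639 = - 0.00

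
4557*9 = 41013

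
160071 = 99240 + 60831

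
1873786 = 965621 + 908165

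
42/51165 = 14/17055= 0.00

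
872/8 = 109 = 109.00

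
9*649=5841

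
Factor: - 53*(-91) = 7^1*13^1*53^1= 4823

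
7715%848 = 83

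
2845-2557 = 288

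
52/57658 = 26/28829 = 0.00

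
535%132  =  7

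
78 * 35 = 2730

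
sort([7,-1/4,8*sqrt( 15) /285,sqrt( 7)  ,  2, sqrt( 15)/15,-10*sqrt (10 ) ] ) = [ - 10*sqrt( 10), -1/4,8* sqrt ( 15 ) /285,  sqrt( 15 )/15 , 2,  sqrt(7 ), 7]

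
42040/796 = 10510/199 = 52.81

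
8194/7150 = 4097/3575 = 1.15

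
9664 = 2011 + 7653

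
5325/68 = 78 + 21/68 = 78.31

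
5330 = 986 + 4344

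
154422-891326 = - 736904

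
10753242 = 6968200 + 3785042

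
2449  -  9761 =-7312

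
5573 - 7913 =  -2340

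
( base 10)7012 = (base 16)1B64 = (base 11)52A5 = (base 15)2127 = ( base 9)10551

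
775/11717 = 775/11717 = 0.07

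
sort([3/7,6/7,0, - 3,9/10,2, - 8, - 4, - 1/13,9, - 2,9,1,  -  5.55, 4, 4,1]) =[ - 8, - 5.55,  -  4, - 3,  -  2, - 1/13,0,3/7,6/7, 9/10,  1,1, 2, 4,4 , 9,9 ] 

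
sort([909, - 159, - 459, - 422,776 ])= [ - 459, - 422, -159,776,909 ]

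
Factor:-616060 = -2^2 * 5^1 * 30803^1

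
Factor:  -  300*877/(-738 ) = 2^1 * 3^(-1) * 5^2 * 41^(-1)*877^1 =43850/123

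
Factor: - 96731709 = - 3^1*127^1*307^1*827^1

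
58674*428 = 25112472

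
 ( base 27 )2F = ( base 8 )105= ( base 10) 69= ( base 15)49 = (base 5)234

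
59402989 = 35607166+23795823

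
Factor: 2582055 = 3^2*5^1*7^2*1171^1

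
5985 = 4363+1622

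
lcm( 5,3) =15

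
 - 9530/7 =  - 1362 + 4/7 = - 1361.43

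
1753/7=250+3/7 = 250.43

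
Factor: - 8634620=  - 2^2 * 5^1*431731^1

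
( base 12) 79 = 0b1011101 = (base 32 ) 2T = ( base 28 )39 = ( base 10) 93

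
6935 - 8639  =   - 1704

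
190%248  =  190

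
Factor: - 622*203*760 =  - 95962160 = - 2^4*5^1*7^1*19^1*29^1*311^1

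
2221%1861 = 360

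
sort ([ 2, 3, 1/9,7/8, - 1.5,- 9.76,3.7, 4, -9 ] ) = [ - 9.76, - 9, - 1.5,1/9, 7/8, 2, 3, 3.7,4]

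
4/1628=1/407 = 0.00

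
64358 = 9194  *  7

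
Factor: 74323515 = 3^1*5^1*7^1*199^1*3557^1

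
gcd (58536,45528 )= 6504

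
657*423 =277911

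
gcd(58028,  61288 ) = 652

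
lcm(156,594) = 15444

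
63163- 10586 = 52577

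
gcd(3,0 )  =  3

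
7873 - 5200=2673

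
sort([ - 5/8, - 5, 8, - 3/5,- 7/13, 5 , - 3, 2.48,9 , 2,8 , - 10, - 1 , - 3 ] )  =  [ - 10, - 5, - 3,-3, - 1,- 5/8,-3/5,  -  7/13 , 2, 2.48, 5 , 8,8,9 ]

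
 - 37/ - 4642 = 37/4642 = 0.01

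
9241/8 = 1155+1/8 = 1155.12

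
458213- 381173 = 77040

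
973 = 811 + 162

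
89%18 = 17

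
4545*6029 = 27401805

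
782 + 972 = 1754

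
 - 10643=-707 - 9936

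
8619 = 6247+2372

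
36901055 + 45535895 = 82436950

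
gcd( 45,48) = 3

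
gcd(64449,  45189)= 9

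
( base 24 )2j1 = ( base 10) 1609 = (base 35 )1ay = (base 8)3111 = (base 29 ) 1qe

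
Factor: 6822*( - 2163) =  - 2^1*3^3*7^1* 103^1*379^1  =  - 14755986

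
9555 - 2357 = 7198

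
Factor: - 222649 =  - 7^1*17^1*1871^1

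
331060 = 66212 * 5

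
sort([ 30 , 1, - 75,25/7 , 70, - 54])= [ - 75 , - 54,1, 25/7, 30, 70] 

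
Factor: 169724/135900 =281/225 = 3^(  -  2 )*5^ ( - 2) * 281^1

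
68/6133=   68/6133  =  0.01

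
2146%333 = 148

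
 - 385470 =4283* ( - 90 )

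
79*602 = 47558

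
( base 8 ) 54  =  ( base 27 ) 1H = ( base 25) 1J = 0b101100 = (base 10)44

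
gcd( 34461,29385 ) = 9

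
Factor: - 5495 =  - 5^1*7^1* 157^1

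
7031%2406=2219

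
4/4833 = 4/4833 = 0.00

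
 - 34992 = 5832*( - 6 ) 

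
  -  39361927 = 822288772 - 861650699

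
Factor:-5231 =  - 5231^1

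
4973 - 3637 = 1336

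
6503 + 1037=7540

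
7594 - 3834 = 3760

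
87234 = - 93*(  -  938 )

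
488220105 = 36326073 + 451894032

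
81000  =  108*750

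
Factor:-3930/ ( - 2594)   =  1965/1297 = 3^1*5^1 * 131^1*1297^ ( - 1)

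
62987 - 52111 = 10876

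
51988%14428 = 8704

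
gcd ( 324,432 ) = 108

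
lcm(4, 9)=36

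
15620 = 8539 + 7081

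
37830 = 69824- 31994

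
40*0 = 0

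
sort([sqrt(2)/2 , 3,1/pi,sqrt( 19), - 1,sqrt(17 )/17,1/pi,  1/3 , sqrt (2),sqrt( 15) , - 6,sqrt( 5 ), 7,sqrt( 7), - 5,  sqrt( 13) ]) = [-6, - 5, - 1,sqrt ( 17)/17,1/pi, 1/pi,1/3 , sqrt( 2 ) /2,sqrt ( 2), sqrt( 5),sqrt(7),3,  sqrt(13 ),sqrt( 15),sqrt( 19),7] 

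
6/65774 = 3/32887 = 0.00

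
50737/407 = 50737/407 = 124.66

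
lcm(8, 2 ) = 8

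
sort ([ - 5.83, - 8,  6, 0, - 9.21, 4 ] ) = [  -  9.21,  -  8, - 5.83,0, 4, 6]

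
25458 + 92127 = 117585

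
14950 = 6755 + 8195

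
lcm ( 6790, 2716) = 13580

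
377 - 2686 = - 2309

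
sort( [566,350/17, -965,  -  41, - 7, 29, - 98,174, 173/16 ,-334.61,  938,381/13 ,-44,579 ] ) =[ - 965, - 334.61,  -  98, - 44,-41,  -  7, 173/16, 350/17 , 29,  381/13 , 174, 566, 579,938]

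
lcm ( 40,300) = 600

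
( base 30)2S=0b1011000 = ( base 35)2I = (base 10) 88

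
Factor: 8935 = 5^1*1787^1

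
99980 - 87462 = 12518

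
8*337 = 2696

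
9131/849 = 10+641/849 = 10.76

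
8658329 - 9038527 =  - 380198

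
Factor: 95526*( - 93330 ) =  - 2^2 * 3^5*5^1 * 17^1*29^1*61^2= -  8915441580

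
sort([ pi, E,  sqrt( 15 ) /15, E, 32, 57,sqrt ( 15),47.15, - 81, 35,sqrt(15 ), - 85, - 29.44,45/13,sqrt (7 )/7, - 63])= [-85,- 81, - 63,- 29.44,sqrt( 15)/15,sqrt(7)/7,E,E,  pi, 45/13,sqrt( 15 ) , sqrt( 15),32 , 35,47.15,  57 ]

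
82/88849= 82/88849 = 0.00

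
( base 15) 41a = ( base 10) 925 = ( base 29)12q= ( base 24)1ed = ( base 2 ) 1110011101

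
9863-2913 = 6950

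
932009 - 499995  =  432014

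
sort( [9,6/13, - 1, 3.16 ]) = [ - 1,  6/13,  3.16, 9 ] 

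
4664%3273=1391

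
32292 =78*414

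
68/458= 34/229 =0.15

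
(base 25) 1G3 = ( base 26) 1DE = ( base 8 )2004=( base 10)1028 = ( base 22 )22g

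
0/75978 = 0=0.00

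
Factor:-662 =  -  2^1*331^1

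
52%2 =0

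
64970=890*73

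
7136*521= 3717856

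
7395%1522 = 1307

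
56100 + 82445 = 138545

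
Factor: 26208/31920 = 2^1*3^1*5^( - 1)*13^1*19^(  -  1)  =  78/95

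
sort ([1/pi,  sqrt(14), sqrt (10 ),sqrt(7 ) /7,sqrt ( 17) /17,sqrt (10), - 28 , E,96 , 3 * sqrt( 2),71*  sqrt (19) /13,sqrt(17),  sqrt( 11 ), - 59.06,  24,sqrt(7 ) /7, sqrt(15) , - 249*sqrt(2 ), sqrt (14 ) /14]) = [ - 249*sqrt( 2 ), - 59.06, - 28,sqrt (17 )/17 , sqrt(14) /14, 1/pi, sqrt(7 ) /7,sqrt ( 7)/7,E,  sqrt(10 ), sqrt( 10 ),sqrt(11),sqrt( 14 ), sqrt(15), sqrt (17 ),3*sqrt( 2), 71* sqrt( 19)/13,24,  96] 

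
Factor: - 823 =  - 823^1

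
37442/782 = 18721/391= 47.88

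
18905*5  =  94525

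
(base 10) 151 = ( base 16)97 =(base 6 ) 411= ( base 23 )6d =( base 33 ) 4j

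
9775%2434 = 39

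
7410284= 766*9674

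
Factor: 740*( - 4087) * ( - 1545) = 2^2*3^1*5^2*37^1*61^1*67^1*103^1 = 4672667100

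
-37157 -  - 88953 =51796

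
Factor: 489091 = 383^1 * 1277^1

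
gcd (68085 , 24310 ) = 85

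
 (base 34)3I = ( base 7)231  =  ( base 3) 11110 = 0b1111000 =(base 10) 120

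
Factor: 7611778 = 2^1*3805889^1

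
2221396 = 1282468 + 938928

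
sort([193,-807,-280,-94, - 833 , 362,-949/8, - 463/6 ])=[ -833, - 807, - 280,-949/8, - 94,-463/6 , 193, 362 ]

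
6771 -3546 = 3225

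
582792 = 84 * 6938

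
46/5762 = 23/2881 = 0.01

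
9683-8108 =1575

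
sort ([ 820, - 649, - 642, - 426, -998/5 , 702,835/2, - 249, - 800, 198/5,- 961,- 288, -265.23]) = [ - 961, - 800, - 649, - 642, - 426,- 288, -265.23, - 249, - 998/5, 198/5,835/2, 702, 820 ]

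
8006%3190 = 1626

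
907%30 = 7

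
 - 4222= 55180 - 59402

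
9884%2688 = 1820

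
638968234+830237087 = 1469205321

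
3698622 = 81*45662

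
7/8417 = 7/8417 = 0.00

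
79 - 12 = 67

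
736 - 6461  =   - 5725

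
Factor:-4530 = -2^1*3^1*5^1*151^1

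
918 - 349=569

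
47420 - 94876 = - 47456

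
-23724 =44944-68668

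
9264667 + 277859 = 9542526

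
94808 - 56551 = 38257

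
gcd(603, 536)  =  67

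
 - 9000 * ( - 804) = 7236000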